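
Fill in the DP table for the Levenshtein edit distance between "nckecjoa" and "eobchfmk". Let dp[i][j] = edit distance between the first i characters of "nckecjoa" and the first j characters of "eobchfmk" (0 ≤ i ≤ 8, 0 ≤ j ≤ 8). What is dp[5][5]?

5

   ''  e  o  b  c  h  f  m  k
''  0  1  2  3  4  5  6  7  8
 n  1  1  2  3  4  5  6  7  8
 c  2  2  2  3  3  4  5  6  7
 k  3  3  3  3  4  4  5  6  6
 e  4  3  4  4  4  5  5  6  7
 c  5  4  4  5  4  5  6  6  7
 j  6  5  5  5  5  5  6  7  7
 o  7  6  5  6  6  6  6  7  8
 a  8  7  6  6  7  7  7  7  8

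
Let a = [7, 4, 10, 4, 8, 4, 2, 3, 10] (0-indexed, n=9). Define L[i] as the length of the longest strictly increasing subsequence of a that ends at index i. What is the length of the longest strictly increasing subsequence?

   i    0    1    2    3    4    5    6    7    8
a[i]    7    4   10    4    8    4    2    3   10
L[i]    1    1    2    1    2    1    1    2    3

3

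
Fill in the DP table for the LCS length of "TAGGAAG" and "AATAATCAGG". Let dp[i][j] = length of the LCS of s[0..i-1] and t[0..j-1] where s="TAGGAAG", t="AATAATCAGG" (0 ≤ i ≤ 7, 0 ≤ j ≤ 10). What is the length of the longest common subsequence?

   ''  A  A  T  A  A  T  C  A  G  G
''  0  0  0  0  0  0  0  0  0  0  0
 T  0  0  0  1  1  1  1  1  1  1  1
 A  0  1  1  1  2  2  2  2  2  2  2
 G  0  1  1  1  2  2  2  2  2  3  3
 G  0  1  1  1  2  2  2  2  2  3  4
 A  0  1  2  2  2  3  3  3  3  3  4
 A  0  1  2  2  3  3  3  3  4  4  4
 G  0  1  2  2  3  3  3  3  4  5  5

5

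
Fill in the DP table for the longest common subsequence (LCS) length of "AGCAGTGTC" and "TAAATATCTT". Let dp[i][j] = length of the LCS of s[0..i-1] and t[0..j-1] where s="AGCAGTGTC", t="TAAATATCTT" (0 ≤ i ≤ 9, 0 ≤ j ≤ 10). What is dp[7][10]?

   ''  T  A  A  A  T  A  T  C  T  T
''  0  0  0  0  0  0  0  0  0  0  0
 A  0  0  1  1  1  1  1  1  1  1  1
 G  0  0  1  1  1  1  1  1  1  1  1
 C  0  0  1  1  1  1  1  1  2  2  2
 A  0  0  1  2  2  2  2  2  2  2  2
 G  0  0  1  2  2  2  2  2  2  2  2
 T  0  1  1  2  2  3  3  3  3  3  3
 G  0  1  1  2  2  3  3  3  3  3  3
 T  0  1  1  2  2  3  3  4  4  4  4
 C  0  1  1  2  2  3  3  4  5  5  5

3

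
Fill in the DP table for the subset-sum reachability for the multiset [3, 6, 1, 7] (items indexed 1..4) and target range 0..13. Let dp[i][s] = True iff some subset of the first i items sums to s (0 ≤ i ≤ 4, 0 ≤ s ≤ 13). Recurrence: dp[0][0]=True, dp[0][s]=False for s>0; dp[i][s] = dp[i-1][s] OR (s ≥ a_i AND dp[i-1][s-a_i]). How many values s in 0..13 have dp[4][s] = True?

11

i\s   0   1   2   3   4   5   6   7   8   9  10  11  12  13
  0   T   F   F   F   F   F   F   F   F   F   F   F   F   F
  1   T   F   F   T   F   F   F   F   F   F   F   F   F   F
  2   T   F   F   T   F   F   T   F   F   T   F   F   F   F
  3   T   T   F   T   T   F   T   T   F   T   T   F   F   F
  4   T   T   F   T   T   F   T   T   T   T   T   T   F   T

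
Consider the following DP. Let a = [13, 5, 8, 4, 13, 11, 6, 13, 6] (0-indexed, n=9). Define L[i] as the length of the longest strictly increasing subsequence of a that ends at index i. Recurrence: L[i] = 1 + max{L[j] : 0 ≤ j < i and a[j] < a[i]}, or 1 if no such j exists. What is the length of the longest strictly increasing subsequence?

   i    0    1    2    3    4    5    6    7    8
a[i]   13    5    8    4   13   11    6   13    6
L[i]    1    1    2    1    3    3    2    4    2

4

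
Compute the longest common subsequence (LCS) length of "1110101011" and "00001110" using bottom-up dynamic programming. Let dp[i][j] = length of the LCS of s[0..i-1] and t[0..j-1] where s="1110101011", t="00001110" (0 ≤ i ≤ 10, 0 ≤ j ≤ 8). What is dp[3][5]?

1

   ''  0  0  0  0  1  1  1  0
''  0  0  0  0  0  0  0  0  0
 1  0  0  0  0  0  1  1  1  1
 1  0  0  0  0  0  1  2  2  2
 1  0  0  0  0  0  1  2  3  3
 0  0  1  1  1  1  1  2  3  4
 1  0  1  1  1  1  2  2  3  4
 0  0  1  2  2  2  2  2  3  4
 1  0  1  2  2  2  3  3  3  4
 0  0  1  2  3  3  3  3  3  4
 1  0  1  2  3  3  4  4  4  4
 1  0  1  2  3  3  4  5  5  5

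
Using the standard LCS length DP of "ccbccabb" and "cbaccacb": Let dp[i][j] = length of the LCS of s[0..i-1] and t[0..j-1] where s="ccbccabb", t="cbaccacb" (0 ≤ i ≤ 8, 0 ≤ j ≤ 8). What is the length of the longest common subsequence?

6

   ''  c  b  a  c  c  a  c  b
''  0  0  0  0  0  0  0  0  0
 c  0  1  1  1  1  1  1  1  1
 c  0  1  1  1  2  2  2  2  2
 b  0  1  2  2  2  2  2  2  3
 c  0  1  2  2  3  3  3  3  3
 c  0  1  2  2  3  4  4  4  4
 a  0  1  2  3  3  4  5  5  5
 b  0  1  2  3  3  4  5  5  6
 b  0  1  2  3  3  4  5  5  6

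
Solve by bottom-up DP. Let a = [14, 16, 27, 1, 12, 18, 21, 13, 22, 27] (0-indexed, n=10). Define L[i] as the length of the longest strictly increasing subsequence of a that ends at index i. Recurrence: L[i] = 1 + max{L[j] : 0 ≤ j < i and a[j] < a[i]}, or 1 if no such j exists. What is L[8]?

5

   i    0    1    2    3    4    5    6    7    8    9
a[i]   14   16   27    1   12   18   21   13   22   27
L[i]    1    2    3    1    2    3    4    3    5    6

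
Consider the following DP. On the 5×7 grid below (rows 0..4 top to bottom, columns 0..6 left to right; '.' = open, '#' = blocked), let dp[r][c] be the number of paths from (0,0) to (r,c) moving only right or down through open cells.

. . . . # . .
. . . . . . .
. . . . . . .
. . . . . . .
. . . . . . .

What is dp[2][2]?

6

r\c   0   1   2   3   4   5   6
  0   1   1   1   1   0   0   0
  1   1   2   3   4   4   4   4
  2   1   3   6  10  14  18  22
  3   1   4  10  20  34  52  74
  4   1   5  15  35  69 121 195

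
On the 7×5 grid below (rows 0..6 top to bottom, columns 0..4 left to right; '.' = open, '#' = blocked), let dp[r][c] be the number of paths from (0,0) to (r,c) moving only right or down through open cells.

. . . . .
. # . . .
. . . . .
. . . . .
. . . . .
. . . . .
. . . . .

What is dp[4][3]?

r\c   0   1   2   3   4
  0   1   1   1   1   1
  1   1   0   1   2   3
  2   1   1   2   4   7
  3   1   2   4   8  15
  4   1   3   7  15  30
  5   1   4  11  26  56
  6   1   5  16  42  98

15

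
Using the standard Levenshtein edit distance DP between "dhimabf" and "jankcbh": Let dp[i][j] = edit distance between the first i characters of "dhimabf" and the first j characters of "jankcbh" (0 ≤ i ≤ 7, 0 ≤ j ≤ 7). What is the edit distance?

   ''  j  a  n  k  c  b  h
''  0  1  2  3  4  5  6  7
 d  1  1  2  3  4  5  6  7
 h  2  2  2  3  4  5  6  6
 i  3  3  3  3  4  5  6  7
 m  4  4  4  4  4  5  6  7
 a  5  5  4  5  5  5  6  7
 b  6  6  5  5  6  6  5  6
 f  7  7  6  6  6  7  6  6

6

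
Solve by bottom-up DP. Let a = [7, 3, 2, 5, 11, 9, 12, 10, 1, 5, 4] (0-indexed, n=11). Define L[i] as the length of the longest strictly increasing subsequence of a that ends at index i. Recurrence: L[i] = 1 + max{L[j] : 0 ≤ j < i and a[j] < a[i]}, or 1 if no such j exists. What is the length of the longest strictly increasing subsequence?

   i    0    1    2    3    4    5    6    7    8    9   10
a[i]    7    3    2    5   11    9   12   10    1    5    4
L[i]    1    1    1    2    3    3    4    4    1    2    2

4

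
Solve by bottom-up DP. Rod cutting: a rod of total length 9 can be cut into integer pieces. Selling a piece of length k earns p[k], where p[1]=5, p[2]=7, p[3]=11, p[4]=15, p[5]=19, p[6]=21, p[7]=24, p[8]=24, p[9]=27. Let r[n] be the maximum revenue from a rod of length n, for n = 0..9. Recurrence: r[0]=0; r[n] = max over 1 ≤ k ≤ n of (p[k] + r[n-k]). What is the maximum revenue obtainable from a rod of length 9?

45

   n    0    1    2    3    4    5    6    7    8    9
r[n]    0    5   10   15   20   25   30   35   40   45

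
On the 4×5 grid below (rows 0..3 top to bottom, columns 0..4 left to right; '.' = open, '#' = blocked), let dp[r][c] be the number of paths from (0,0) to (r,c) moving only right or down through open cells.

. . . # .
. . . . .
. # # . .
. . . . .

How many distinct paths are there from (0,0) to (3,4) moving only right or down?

10

r\c   0   1   2   3   4
  0   1   1   1   0   0
  1   1   2   3   3   3
  2   1   0   0   3   6
  3   1   1   1   4  10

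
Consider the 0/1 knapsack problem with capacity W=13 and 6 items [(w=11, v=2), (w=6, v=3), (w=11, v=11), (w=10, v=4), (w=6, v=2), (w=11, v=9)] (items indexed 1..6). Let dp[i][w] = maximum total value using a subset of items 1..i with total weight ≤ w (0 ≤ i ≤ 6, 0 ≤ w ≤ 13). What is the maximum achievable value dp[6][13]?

i\w   0   1   2   3   4   5   6   7   8   9  10  11  12  13
  0   0   0   0   0   0   0   0   0   0   0   0   0   0   0
  1   0   0   0   0   0   0   0   0   0   0   0   2   2   2
  2   0   0   0   0   0   0   3   3   3   3   3   3   3   3
  3   0   0   0   0   0   0   3   3   3   3   3  11  11  11
  4   0   0   0   0   0   0   3   3   3   3   4  11  11  11
  5   0   0   0   0   0   0   3   3   3   3   4  11  11  11
  6   0   0   0   0   0   0   3   3   3   3   4  11  11  11

11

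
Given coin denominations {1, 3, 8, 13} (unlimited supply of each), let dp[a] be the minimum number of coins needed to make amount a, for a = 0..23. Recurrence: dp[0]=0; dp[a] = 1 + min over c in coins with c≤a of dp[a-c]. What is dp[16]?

 a  0  1  2  3  4  5  6  7  8  9 10 11 12 13 14 15 16 17 18 19 20 21 22 23
dp  0  1  2  1  2  3  2  3  1  2  3  2  3  1  2  3  2  3  4  3  4  2  3  4

2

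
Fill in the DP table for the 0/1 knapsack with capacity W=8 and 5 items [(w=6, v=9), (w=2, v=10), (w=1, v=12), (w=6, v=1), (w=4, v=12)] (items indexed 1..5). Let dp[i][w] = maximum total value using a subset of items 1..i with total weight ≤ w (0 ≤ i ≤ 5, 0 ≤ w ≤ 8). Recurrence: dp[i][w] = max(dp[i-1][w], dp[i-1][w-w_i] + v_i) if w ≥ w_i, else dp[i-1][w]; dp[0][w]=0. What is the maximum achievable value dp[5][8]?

34

i\w   0   1   2   3   4   5   6   7   8
  0   0   0   0   0   0   0   0   0   0
  1   0   0   0   0   0   0   9   9   9
  2   0   0  10  10  10  10  10  10  19
  3   0  12  12  22  22  22  22  22  22
  4   0  12  12  22  22  22  22  22  22
  5   0  12  12  22  22  24  24  34  34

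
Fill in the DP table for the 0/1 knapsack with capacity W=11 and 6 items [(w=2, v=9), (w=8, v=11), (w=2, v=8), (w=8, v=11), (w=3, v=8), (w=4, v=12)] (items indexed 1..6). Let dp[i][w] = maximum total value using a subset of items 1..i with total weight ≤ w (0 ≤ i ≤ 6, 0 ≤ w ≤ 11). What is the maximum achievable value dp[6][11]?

37

i\w   0   1   2   3   4   5   6   7   8   9  10  11
  0   0   0   0   0   0   0   0   0   0   0   0   0
  1   0   0   9   9   9   9   9   9   9   9   9   9
  2   0   0   9   9   9   9   9   9  11  11  20  20
  3   0   0   9   9  17  17  17  17  17  17  20  20
  4   0   0   9   9  17  17  17  17  17  17  20  20
  5   0   0   9   9  17  17  17  25  25  25  25  25
  6   0   0   9   9  17  17  21  25  29  29  29  37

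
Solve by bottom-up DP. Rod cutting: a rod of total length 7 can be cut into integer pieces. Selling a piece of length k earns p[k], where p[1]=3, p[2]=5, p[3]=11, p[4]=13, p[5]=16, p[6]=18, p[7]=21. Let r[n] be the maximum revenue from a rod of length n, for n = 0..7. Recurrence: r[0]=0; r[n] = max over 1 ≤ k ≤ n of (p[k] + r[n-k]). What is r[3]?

11

   n    0    1    2    3    4    5    6    7
r[n]    0    3    6   11   14   17   22   25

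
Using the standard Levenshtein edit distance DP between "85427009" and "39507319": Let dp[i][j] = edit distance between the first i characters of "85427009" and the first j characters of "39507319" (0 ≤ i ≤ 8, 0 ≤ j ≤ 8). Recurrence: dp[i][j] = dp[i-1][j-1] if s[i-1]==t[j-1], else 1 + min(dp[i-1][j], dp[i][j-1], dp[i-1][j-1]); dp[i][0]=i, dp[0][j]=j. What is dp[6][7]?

6

   ''  3  9  5  0  7  3  1  9
''  0  1  2  3  4  5  6  7  8
 8  1  1  2  3  4  5  6  7  8
 5  2  2  2  2  3  4  5  6  7
 4  3  3  3  3  3  4  5  6  7
 2  4  4  4  4  4  4  5  6  7
 7  5  5  5  5  5  4  5  6  7
 0  6  6  6  6  5  5  5  6  7
 0  7  7  7  7  6  6  6  6  7
 9  8  8  7  8  7  7  7  7  6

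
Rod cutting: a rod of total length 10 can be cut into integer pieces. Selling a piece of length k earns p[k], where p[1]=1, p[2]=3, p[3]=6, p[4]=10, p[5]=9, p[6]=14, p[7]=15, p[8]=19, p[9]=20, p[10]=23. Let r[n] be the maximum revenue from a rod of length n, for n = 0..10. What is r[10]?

   n    0    1    2    3    4    5    6    7    8    9   10
r[n]    0    1    3    6   10   11   14   16   20   21   24

24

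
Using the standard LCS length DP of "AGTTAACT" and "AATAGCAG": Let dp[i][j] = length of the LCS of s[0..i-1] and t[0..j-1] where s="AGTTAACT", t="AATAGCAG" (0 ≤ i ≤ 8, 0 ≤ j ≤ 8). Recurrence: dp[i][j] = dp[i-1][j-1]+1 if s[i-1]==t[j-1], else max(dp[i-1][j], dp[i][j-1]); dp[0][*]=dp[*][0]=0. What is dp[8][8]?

   ''  A  A  T  A  G  C  A  G
''  0  0  0  0  0  0  0  0  0
 A  0  1  1  1  1  1  1  1  1
 G  0  1  1  1  1  2  2  2  2
 T  0  1  1  2  2  2  2  2  2
 T  0  1  1  2  2  2  2  2  2
 A  0  1  2  2  3  3  3  3  3
 A  0  1  2  2  3  3  3  4  4
 C  0  1  2  2  3  3  4  4  4
 T  0  1  2  3  3  3  4  4  4

4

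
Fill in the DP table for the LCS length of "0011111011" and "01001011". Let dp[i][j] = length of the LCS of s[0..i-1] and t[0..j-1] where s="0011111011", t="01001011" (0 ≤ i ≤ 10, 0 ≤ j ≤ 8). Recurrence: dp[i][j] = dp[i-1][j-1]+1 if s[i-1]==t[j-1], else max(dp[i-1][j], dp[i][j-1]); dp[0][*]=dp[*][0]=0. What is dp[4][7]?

4

   ''  0  1  0  0  1  0  1  1
''  0  0  0  0  0  0  0  0  0
 0  0  1  1  1  1  1  1  1  1
 0  0  1  1  2  2  2  2  2  2
 1  0  1  2  2  2  3  3  3  3
 1  0  1  2  2  2  3  3  4  4
 1  0  1  2  2  2  3  3  4  5
 1  0  1  2  2  2  3  3  4  5
 1  0  1  2  2  2  3  3  4  5
 0  0  1  2  3  3  3  4  4  5
 1  0  1  2  3  3  4  4  5  5
 1  0  1  2  3  3  4  4  5  6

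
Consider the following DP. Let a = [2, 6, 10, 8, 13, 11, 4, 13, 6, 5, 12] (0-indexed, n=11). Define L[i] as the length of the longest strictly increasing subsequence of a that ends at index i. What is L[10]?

   i    0    1    2    3    4    5    6    7    8    9   10
a[i]    2    6   10    8   13   11    4   13    6    5   12
L[i]    1    2    3    3    4    4    2    5    3    3    5

5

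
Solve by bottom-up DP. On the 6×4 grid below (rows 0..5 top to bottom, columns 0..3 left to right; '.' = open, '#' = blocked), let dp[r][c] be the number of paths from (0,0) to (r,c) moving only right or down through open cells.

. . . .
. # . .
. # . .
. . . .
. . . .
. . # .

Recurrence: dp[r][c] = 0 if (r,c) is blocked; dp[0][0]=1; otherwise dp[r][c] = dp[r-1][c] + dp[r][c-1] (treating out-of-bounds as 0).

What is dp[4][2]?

r\c   0   1   2   3
  0   1   1   1   1
  1   1   0   1   2
  2   1   0   1   3
  3   1   1   2   5
  4   1   2   4   9
  5   1   3   0   9

4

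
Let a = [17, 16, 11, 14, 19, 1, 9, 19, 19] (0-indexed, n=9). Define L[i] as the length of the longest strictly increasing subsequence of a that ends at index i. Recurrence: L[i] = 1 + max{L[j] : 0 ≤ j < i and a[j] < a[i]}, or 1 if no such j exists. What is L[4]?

   i    0    1    2    3    4    5    6    7    8
a[i]   17   16   11   14   19    1    9   19   19
L[i]    1    1    1    2    3    1    2    3    3

3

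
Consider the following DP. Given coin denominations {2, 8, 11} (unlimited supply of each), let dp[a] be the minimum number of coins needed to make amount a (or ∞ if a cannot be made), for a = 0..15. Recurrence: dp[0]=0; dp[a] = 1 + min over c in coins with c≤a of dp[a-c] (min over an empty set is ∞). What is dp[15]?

 a  0  1  2  3  4  5  6  7  8  9 10 11 12 13 14 15
dp  0  -  1  -  2  -  3  -  1  -  2  1  3  2  4  3
(- denotes ∞ / unreachable)

3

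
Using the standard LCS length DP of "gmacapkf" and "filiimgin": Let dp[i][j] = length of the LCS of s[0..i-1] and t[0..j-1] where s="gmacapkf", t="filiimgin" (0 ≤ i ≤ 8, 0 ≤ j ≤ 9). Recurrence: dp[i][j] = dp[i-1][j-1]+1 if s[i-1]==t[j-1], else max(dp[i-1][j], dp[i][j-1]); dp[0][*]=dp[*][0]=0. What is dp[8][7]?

1

   ''  f  i  l  i  i  m  g  i  n
''  0  0  0  0  0  0  0  0  0  0
 g  0  0  0  0  0  0  0  1  1  1
 m  0  0  0  0  0  0  1  1  1  1
 a  0  0  0  0  0  0  1  1  1  1
 c  0  0  0  0  0  0  1  1  1  1
 a  0  0  0  0  0  0  1  1  1  1
 p  0  0  0  0  0  0  1  1  1  1
 k  0  0  0  0  0  0  1  1  1  1
 f  0  1  1  1  1  1  1  1  1  1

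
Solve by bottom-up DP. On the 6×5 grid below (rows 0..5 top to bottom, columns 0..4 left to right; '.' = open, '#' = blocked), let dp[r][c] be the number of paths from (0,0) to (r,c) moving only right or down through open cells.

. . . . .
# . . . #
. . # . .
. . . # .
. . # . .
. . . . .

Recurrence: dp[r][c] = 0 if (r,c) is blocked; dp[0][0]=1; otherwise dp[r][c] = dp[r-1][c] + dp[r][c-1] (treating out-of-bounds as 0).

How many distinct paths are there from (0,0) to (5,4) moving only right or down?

r\c   0   1   2   3   4
  0   1   1   1   1   1
  1   0   1   2   3   0
  2   0   1   0   3   3
  3   0   1   1   0   3
  4   0   1   0   0   3
  5   0   1   1   1   4

4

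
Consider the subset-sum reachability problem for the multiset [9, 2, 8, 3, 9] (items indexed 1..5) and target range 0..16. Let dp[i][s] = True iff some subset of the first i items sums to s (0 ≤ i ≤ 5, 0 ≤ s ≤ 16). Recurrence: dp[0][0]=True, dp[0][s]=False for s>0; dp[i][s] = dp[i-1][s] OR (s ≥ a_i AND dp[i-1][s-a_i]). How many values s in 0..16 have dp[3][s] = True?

6

i\s   0   1   2   3   4   5   6   7   8   9  10  11  12  13  14  15  16
  0   T   F   F   F   F   F   F   F   F   F   F   F   F   F   F   F   F
  1   T   F   F   F   F   F   F   F   F   T   F   F   F   F   F   F   F
  2   T   F   T   F   F   F   F   F   F   T   F   T   F   F   F   F   F
  3   T   F   T   F   F   F   F   F   T   T   T   T   F   F   F   F   F
  4   T   F   T   T   F   T   F   F   T   T   T   T   T   T   T   F   F
  5   T   F   T   T   F   T   F   F   T   T   T   T   T   T   T   F   F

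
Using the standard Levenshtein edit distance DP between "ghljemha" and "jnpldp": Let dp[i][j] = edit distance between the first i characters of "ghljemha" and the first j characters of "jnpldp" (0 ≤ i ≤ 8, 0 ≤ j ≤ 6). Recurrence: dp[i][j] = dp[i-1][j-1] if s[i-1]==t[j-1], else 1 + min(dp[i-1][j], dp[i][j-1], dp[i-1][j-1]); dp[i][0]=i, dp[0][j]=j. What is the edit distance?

   ''  j  n  p  l  d  p
''  0  1  2  3  4  5  6
 g  1  1  2  3  4  5  6
 h  2  2  2  3  4  5  6
 l  3  3  3  3  3  4  5
 j  4  3  4  4  4  4  5
 e  5  4  4  5  5  5  5
 m  6  5  5  5  6  6  6
 h  7  6  6  6  6  7  7
 a  8  7  7  7  7  7  8

8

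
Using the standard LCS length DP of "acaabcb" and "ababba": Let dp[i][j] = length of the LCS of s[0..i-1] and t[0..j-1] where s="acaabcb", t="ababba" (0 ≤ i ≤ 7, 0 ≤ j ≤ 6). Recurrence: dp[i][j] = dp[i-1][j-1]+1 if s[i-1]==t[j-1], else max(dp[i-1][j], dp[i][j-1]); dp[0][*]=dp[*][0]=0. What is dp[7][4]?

   ''  a  b  a  b  b  a
''  0  0  0  0  0  0  0
 a  0  1  1  1  1  1  1
 c  0  1  1  1  1  1  1
 a  0  1  1  2  2  2  2
 a  0  1  1  2  2  2  3
 b  0  1  2  2  3  3  3
 c  0  1  2  2  3  3  3
 b  0  1  2  2  3  4  4

3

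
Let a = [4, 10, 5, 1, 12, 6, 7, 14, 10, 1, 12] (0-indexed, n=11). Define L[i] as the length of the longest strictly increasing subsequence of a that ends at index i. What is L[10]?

   i    0    1    2    3    4    5    6    7    8    9   10
a[i]    4   10    5    1   12    6    7   14   10    1   12
L[i]    1    2    2    1    3    3    4    5    5    1    6

6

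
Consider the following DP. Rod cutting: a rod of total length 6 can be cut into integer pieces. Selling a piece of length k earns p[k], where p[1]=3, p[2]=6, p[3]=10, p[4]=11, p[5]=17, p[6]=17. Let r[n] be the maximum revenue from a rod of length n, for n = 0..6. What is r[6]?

20

   n    0    1    2    3    4    5    6
r[n]    0    3    6   10   13   17   20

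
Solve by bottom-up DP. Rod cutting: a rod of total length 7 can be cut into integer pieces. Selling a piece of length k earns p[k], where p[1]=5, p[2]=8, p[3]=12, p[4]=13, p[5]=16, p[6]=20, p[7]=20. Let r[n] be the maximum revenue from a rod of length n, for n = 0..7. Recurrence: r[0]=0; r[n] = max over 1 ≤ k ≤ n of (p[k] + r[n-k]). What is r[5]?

   n    0    1    2    3    4    5    6    7
r[n]    0    5   10   15   20   25   30   35

25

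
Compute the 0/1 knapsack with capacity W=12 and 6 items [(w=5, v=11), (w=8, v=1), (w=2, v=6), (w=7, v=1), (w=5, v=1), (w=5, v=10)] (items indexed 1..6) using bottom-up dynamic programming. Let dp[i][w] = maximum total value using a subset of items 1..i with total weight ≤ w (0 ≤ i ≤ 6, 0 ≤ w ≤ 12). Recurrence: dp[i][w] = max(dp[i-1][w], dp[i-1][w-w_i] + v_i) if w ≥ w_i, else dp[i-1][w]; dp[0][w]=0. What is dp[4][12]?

17

i\w   0   1   2   3   4   5   6   7   8   9  10  11  12
  0   0   0   0   0   0   0   0   0   0   0   0   0   0
  1   0   0   0   0   0  11  11  11  11  11  11  11  11
  2   0   0   0   0   0  11  11  11  11  11  11  11  11
  3   0   0   6   6   6  11  11  17  17  17  17  17  17
  4   0   0   6   6   6  11  11  17  17  17  17  17  17
  5   0   0   6   6   6  11  11  17  17  17  17  17  18
  6   0   0   6   6   6  11  11  17  17  17  21  21  27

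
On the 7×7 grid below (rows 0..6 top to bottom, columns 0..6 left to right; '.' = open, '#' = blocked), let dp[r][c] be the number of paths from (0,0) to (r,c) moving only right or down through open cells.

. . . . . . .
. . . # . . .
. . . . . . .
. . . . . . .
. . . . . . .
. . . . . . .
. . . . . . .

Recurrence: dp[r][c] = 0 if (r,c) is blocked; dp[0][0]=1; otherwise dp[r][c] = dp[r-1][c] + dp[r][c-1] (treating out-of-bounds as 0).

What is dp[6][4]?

186

r\c   0   1   2   3   4   5   6
  0   1   1   1   1   1   1   1
  1   1   2   3   0   1   2   3
  2   1   3   6   6   7   9  12
  3   1   4  10  16  23  32  44
  4   1   5  15  31  54  86 130
  5   1   6  21  52 106 192 322
  6   1   7  28  80 186 378 700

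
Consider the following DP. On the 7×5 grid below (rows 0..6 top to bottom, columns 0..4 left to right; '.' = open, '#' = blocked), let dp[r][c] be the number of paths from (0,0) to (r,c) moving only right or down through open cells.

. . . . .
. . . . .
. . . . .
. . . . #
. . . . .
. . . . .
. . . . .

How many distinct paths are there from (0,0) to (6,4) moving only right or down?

r\c   0   1   2   3   4
  0   1   1   1   1   1
  1   1   2   3   4   5
  2   1   3   6  10  15
  3   1   4  10  20   0
  4   1   5  15  35  35
  5   1   6  21  56  91
  6   1   7  28  84 175

175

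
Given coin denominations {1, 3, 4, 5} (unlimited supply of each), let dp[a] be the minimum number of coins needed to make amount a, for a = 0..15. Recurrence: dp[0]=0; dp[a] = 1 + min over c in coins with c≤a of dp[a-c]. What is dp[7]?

2

 a  0  1  2  3  4  5  6  7  8  9 10 11 12 13 14 15
dp  0  1  2  1  1  1  2  2  2  2  2  3  3  3  3  3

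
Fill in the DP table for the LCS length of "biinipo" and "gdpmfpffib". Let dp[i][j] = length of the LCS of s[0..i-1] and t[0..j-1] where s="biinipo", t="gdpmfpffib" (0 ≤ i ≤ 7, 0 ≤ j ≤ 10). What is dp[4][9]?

   ''  g  d  p  m  f  p  f  f  i  b
''  0  0  0  0  0  0  0  0  0  0  0
 b  0  0  0  0  0  0  0  0  0  0  1
 i  0  0  0  0  0  0  0  0  0  1  1
 i  0  0  0  0  0  0  0  0  0  1  1
 n  0  0  0  0  0  0  0  0  0  1  1
 i  0  0  0  0  0  0  0  0  0  1  1
 p  0  0  0  1  1  1  1  1  1  1  1
 o  0  0  0  1  1  1  1  1  1  1  1

1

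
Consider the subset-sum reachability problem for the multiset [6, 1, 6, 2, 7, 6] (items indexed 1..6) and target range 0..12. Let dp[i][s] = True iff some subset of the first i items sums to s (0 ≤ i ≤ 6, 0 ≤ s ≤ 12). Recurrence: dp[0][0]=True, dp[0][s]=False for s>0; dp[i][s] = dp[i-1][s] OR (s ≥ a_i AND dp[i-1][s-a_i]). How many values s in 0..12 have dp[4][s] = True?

9

i\s   0   1   2   3   4   5   6   7   8   9  10  11  12
  0   T   F   F   F   F   F   F   F   F   F   F   F   F
  1   T   F   F   F   F   F   T   F   F   F   F   F   F
  2   T   T   F   F   F   F   T   T   F   F   F   F   F
  3   T   T   F   F   F   F   T   T   F   F   F   F   T
  4   T   T   T   T   F   F   T   T   T   T   F   F   T
  5   T   T   T   T   F   F   T   T   T   T   T   F   T
  6   T   T   T   T   F   F   T   T   T   T   T   F   T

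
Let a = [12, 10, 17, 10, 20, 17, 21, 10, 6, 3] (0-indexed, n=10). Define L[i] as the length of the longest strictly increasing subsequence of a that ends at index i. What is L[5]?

2

   i    0    1    2    3    4    5    6    7    8    9
a[i]   12   10   17   10   20   17   21   10    6    3
L[i]    1    1    2    1    3    2    4    1    1    1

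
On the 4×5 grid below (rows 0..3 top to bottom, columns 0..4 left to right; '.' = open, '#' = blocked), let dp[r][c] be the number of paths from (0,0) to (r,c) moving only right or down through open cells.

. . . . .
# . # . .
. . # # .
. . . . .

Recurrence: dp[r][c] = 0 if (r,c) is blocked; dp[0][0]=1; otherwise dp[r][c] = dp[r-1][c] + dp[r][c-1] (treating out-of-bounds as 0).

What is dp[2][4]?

2

r\c   0   1   2   3   4
  0   1   1   1   1   1
  1   0   1   0   1   2
  2   0   1   0   0   2
  3   0   1   1   1   3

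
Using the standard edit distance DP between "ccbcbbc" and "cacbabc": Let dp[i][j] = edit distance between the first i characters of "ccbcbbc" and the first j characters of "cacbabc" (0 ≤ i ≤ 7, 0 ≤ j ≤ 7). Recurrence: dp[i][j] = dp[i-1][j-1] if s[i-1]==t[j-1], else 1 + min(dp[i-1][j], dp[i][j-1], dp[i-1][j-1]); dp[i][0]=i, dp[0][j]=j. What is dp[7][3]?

5

   ''  c  a  c  b  a  b  c
''  0  1  2  3  4  5  6  7
 c  1  0  1  2  3  4  5  6
 c  2  1  1  1  2  3  4  5
 b  3  2  2  2  1  2  3  4
 c  4  3  3  2  2  2  3  3
 b  5  4  4  3  2  3  2  3
 b  6  5  5  4  3  3  3  3
 c  7  6  6  5  4  4  4  3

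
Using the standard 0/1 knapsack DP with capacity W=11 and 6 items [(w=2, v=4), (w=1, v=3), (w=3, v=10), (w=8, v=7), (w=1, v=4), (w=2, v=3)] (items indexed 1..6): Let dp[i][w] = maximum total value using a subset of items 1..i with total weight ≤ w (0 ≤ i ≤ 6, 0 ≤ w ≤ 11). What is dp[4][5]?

14

i\w   0   1   2   3   4   5   6   7   8   9  10  11
  0   0   0   0   0   0   0   0   0   0   0   0   0
  1   0   0   4   4   4   4   4   4   4   4   4   4
  2   0   3   4   7   7   7   7   7   7   7   7   7
  3   0   3   4  10  13  14  17  17  17  17  17  17
  4   0   3   4  10  13  14  17  17  17  17  17  17
  5   0   4   7  10  14  17  18  21  21  21  21  21
  6   0   4   7  10  14  17  18  21  21  24  24  24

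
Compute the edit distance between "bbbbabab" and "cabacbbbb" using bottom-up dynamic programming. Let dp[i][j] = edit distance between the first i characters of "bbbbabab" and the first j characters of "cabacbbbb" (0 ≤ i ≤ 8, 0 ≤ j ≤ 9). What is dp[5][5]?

   ''  c  a  b  a  c  b  b  b  b
''  0  1  2  3  4  5  6  7  8  9
 b  1  1  2  2  3  4  5  6  7  8
 b  2  2  2  2  3  4  4  5  6  7
 b  3  3  3  2  3  4  4  4  5  6
 b  4  4  4  3  3  4  4  4  4  5
 a  5  5  4  4  3  4  5  5  5  5
 b  6  6  5  4  4  4  4  5  5  5
 a  7  7  6  5  4  5  5  5  6  6
 b  8  8  7  6  5  5  5  5  5  6

4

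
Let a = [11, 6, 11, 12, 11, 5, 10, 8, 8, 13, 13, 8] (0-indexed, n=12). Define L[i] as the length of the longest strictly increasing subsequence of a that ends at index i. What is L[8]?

2

   i    0    1    2    3    4    5    6    7    8    9   10   11
a[i]   11    6   11   12   11    5   10    8    8   13   13    8
L[i]    1    1    2    3    2    1    2    2    2    4    4    2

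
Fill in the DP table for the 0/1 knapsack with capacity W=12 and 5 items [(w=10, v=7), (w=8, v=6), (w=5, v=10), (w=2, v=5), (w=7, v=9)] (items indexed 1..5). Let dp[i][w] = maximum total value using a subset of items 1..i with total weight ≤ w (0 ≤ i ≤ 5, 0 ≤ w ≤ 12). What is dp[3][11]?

i\w   0   1   2   3   4   5   6   7   8   9  10  11  12
  0   0   0   0   0   0   0   0   0   0   0   0   0   0
  1   0   0   0   0   0   0   0   0   0   0   7   7   7
  2   0   0   0   0   0   0   0   0   6   6   7   7   7
  3   0   0   0   0   0  10  10  10  10  10  10  10  10
  4   0   0   5   5   5  10  10  15  15  15  15  15  15
  5   0   0   5   5   5  10  10  15  15  15  15  15  19

10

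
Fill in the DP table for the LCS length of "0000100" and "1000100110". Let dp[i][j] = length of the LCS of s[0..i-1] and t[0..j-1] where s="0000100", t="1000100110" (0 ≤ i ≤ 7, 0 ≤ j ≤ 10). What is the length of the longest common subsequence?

6

   ''  1  0  0  0  1  0  0  1  1  0
''  0  0  0  0  0  0  0  0  0  0  0
 0  0  0  1  1  1  1  1  1  1  1  1
 0  0  0  1  2  2  2  2  2  2  2  2
 0  0  0  1  2  3  3  3  3  3  3  3
 0  0  0  1  2  3  3  4  4  4  4  4
 1  0  1  1  2  3  4  4  4  5  5  5
 0  0  1  2  2  3  4  5  5  5  5  6
 0  0  1  2  3  3  4  5  6  6  6  6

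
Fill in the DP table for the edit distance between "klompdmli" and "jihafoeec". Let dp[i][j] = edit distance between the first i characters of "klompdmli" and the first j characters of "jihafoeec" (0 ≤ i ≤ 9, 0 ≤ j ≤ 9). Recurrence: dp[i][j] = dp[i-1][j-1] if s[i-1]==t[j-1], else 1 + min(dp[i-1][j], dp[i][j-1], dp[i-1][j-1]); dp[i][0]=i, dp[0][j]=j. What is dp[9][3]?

   ''  j  i  h  a  f  o  e  e  c
''  0  1  2  3  4  5  6  7  8  9
 k  1  1  2  3  4  5  6  7  8  9
 l  2  2  2  3  4  5  6  7  8  9
 o  3  3  3  3  4  5  5  6  7  8
 m  4  4  4  4  4  5  6  6  7  8
 p  5  5  5  5  5  5  6  7  7  8
 d  6  6  6  6  6  6  6  7  8  8
 m  7  7  7  7  7  7  7  7  8  9
 l  8  8  8  8  8  8  8  8  8  9
 i  9  9  8  9  9  9  9  9  9  9

9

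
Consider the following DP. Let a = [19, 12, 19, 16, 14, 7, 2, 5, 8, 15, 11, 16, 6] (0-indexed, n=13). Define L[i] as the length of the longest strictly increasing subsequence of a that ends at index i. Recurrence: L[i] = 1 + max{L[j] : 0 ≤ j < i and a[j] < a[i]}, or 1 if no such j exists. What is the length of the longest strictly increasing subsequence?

5

   i    0    1    2    3    4    5    6    7    8    9   10   11   12
a[i]   19   12   19   16   14    7    2    5    8   15   11   16    6
L[i]    1    1    2    2    2    1    1    2    3    4    4    5    3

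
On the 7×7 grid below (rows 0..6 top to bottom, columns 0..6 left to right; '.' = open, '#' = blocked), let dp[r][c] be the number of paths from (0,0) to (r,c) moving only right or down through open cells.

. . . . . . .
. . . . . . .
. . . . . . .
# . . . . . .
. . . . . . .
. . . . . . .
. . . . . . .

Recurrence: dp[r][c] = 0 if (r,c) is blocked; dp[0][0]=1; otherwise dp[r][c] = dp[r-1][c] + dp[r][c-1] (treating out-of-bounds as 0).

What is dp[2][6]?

28

r\c   0   1   2   3   4   5   6
  0   1   1   1   1   1   1   1
  1   1   2   3   4   5   6   7
  2   1   3   6  10  15  21  28
  3   0   3   9  19  34  55  83
  4   0   3  12  31  65 120 203
  5   0   3  15  46 111 231 434
  6   0   3  18  64 175 406 840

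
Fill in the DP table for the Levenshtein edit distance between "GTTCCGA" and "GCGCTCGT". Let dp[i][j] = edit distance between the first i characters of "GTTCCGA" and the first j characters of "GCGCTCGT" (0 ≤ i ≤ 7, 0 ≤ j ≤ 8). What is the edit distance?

   ''  G  C  G  C  T  C  G  T
''  0  1  2  3  4  5  6  7  8
 G  1  0  1  2  3  4  5  6  7
 T  2  1  1  2  3  3  4  5  6
 T  3  2  2  2  3  3  4  5  5
 C  4  3  2  3  2  3  3  4  5
 C  5  4  3  3  3  3  3  4  5
 G  6  5  4  3  4  4  4  3  4
 A  7  6  5  4  4  5  5  4  4

4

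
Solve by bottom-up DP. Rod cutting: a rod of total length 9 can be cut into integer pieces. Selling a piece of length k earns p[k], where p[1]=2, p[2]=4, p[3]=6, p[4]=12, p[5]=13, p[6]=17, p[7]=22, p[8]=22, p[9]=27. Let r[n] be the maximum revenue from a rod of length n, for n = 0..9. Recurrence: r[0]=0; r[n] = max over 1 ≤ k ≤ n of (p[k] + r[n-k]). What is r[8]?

   n    0    1    2    3    4    5    6    7    8    9
r[n]    0    2    4    6   12   14   17   22   24   27

24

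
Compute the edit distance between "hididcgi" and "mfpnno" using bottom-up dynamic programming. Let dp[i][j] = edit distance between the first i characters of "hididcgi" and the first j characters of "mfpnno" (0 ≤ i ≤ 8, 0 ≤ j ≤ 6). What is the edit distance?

   ''  m  f  p  n  n  o
''  0  1  2  3  4  5  6
 h  1  1  2  3  4  5  6
 i  2  2  2  3  4  5  6
 d  3  3  3  3  4  5  6
 i  4  4  4  4  4  5  6
 d  5  5  5  5  5  5  6
 c  6  6  6  6  6  6  6
 g  7  7  7  7  7  7  7
 i  8  8  8  8  8  8  8

8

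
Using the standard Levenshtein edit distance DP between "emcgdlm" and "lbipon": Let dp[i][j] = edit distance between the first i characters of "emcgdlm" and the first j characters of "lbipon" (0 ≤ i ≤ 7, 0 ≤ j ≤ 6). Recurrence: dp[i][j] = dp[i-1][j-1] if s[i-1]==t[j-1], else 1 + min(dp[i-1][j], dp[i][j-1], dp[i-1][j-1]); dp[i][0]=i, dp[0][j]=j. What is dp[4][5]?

   ''  l  b  i  p  o  n
''  0  1  2  3  4  5  6
 e  1  1  2  3  4  5  6
 m  2  2  2  3  4  5  6
 c  3  3  3  3  4  5  6
 g  4  4  4  4  4  5  6
 d  5  5  5  5  5  5  6
 l  6  5  6  6  6  6  6
 m  7  6  6  7  7  7  7

5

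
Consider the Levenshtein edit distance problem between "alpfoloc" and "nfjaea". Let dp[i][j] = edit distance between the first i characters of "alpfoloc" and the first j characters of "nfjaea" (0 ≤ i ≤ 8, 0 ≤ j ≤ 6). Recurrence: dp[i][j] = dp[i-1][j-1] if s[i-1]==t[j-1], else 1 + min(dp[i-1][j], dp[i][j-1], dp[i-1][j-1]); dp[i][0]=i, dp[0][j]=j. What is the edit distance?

7

   ''  n  f  j  a  e  a
''  0  1  2  3  4  5  6
 a  1  1  2  3  3  4  5
 l  2  2  2  3  4  4  5
 p  3  3  3  3  4  5  5
 f  4  4  3  4  4  5  6
 o  5  5  4  4  5  5  6
 l  6  6  5  5  5  6  6
 o  7  7  6  6  6  6  7
 c  8  8  7  7  7  7  7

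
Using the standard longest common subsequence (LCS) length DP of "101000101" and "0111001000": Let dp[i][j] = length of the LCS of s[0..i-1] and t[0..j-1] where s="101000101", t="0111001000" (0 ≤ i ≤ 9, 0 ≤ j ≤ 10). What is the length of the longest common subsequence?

   ''  0  1  1  1  0  0  1  0  0  0
''  0  0  0  0  0  0  0  0  0  0  0
 1  0  0  1  1  1  1  1  1  1  1  1
 0  0  1  1  1  1  2  2  2  2  2  2
 1  0  1  2  2  2  2  2  3  3  3  3
 0  0  1  2  2  2  3  3  3  4  4  4
 0  0  1  2  2  2  3  4  4  4  5  5
 0  0  1  2  2  2  3  4  4  5  5  6
 1  0  1  2  3  3  3  4  5  5  5  6
 0  0  1  2  3  3  4  4  5  6  6  6
 1  0  1  2  3  4  4  4  5  6  6  6

6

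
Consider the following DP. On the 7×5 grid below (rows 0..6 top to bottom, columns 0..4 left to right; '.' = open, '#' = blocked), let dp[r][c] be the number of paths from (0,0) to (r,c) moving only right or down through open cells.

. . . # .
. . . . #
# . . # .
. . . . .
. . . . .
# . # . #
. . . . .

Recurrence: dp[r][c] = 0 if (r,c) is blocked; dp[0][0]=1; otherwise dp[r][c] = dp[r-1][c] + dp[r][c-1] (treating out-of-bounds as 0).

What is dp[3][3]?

7

r\c   0   1   2   3   4
  0   1   1   1   0   0
  1   1   2   3   3   0
  2   0   2   5   0   0
  3   0   2   7   7   7
  4   0   2   9  16  23
  5   0   2   0  16   0
  6   0   2   2  18  18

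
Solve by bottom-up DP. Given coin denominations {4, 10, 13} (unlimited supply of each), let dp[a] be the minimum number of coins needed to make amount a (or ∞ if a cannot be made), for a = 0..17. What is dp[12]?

 a  0  1  2  3  4  5  6  7  8  9 10 11 12 13 14 15 16 17
dp  0  -  -  -  1  -  -  -  2  -  1  -  3  1  2  -  4  2
(- denotes ∞ / unreachable)

3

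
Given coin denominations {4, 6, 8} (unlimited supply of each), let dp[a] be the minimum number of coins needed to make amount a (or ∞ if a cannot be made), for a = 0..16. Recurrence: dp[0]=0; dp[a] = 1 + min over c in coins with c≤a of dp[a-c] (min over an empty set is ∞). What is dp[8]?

 a  0  1  2  3  4  5  6  7  8  9 10 11 12 13 14 15 16
dp  0  -  -  -  1  -  1  -  1  -  2  -  2  -  2  -  2
(- denotes ∞ / unreachable)

1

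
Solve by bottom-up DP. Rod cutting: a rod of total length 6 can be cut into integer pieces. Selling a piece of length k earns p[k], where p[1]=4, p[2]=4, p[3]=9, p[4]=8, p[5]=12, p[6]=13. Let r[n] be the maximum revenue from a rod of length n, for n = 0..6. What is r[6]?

   n    0    1    2    3    4    5    6
r[n]    0    4    8   12   16   20   24

24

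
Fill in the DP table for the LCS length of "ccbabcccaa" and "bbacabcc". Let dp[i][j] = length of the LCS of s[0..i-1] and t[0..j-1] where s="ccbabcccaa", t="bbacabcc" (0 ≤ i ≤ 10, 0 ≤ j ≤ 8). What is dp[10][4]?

3

   ''  b  b  a  c  a  b  c  c
''  0  0  0  0  0  0  0  0  0
 c  0  0  0  0  1  1  1  1  1
 c  0  0  0  0  1  1  1  2  2
 b  0  1  1  1  1  1  2  2  2
 a  0  1  1  2  2  2  2  2  2
 b  0  1  2  2  2  2  3  3  3
 c  0  1  2  2  3  3  3  4  4
 c  0  1  2  2  3  3  3  4  5
 c  0  1  2  2  3  3  3  4  5
 a  0  1  2  3  3  4  4  4  5
 a  0  1  2  3  3  4  4  4  5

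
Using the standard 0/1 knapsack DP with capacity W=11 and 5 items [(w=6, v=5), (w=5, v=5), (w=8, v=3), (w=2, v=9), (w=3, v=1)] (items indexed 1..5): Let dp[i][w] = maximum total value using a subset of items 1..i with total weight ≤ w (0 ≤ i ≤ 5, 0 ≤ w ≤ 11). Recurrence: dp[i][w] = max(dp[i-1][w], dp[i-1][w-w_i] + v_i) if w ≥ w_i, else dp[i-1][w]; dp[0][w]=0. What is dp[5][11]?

15

i\w   0   1   2   3   4   5   6   7   8   9  10  11
  0   0   0   0   0   0   0   0   0   0   0   0   0
  1   0   0   0   0   0   0   5   5   5   5   5   5
  2   0   0   0   0   0   5   5   5   5   5   5  10
  3   0   0   0   0   0   5   5   5   5   5   5  10
  4   0   0   9   9   9   9   9  14  14  14  14  14
  5   0   0   9   9   9  10  10  14  14  14  15  15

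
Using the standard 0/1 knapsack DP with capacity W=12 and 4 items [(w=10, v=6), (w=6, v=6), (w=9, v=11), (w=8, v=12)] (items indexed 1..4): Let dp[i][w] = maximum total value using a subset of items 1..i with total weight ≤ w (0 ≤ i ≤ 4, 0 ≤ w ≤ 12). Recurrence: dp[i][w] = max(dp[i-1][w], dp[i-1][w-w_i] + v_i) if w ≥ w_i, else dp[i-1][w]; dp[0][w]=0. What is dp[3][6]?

i\w   0   1   2   3   4   5   6   7   8   9  10  11  12
  0   0   0   0   0   0   0   0   0   0   0   0   0   0
  1   0   0   0   0   0   0   0   0   0   0   6   6   6
  2   0   0   0   0   0   0   6   6   6   6   6   6   6
  3   0   0   0   0   0   0   6   6   6  11  11  11  11
  4   0   0   0   0   0   0   6   6  12  12  12  12  12

6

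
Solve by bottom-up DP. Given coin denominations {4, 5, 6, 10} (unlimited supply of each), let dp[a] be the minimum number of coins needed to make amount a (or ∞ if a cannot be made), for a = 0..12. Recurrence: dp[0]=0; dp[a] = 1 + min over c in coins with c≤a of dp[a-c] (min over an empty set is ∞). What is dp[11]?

 a  0  1  2  3  4  5  6  7  8  9 10 11 12
dp  0  -  -  -  1  1  1  -  2  2  1  2  2
(- denotes ∞ / unreachable)

2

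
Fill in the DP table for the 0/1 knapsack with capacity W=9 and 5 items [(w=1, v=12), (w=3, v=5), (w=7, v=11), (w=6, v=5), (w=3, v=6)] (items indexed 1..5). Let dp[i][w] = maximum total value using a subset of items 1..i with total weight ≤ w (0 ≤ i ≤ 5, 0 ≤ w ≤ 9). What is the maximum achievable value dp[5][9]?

i\w   0   1   2   3   4   5   6   7   8   9
  0   0   0   0   0   0   0   0   0   0   0
  1   0  12  12  12  12  12  12  12  12  12
  2   0  12  12  12  17  17  17  17  17  17
  3   0  12  12  12  17  17  17  17  23  23
  4   0  12  12  12  17  17  17  17  23  23
  5   0  12  12  12  18  18  18  23  23  23

23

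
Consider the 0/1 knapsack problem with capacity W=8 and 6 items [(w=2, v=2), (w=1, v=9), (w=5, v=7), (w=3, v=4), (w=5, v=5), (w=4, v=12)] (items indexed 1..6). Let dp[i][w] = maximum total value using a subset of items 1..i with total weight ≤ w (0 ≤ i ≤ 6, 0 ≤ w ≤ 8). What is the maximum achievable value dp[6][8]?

25

i\w   0   1   2   3   4   5   6   7   8
  0   0   0   0   0   0   0   0   0   0
  1   0   0   2   2   2   2   2   2   2
  2   0   9   9  11  11  11  11  11  11
  3   0   9   9  11  11  11  16  16  18
  4   0   9   9  11  13  13  16  16  18
  5   0   9   9  11  13  13  16  16  18
  6   0   9   9  11  13  21  21  23  25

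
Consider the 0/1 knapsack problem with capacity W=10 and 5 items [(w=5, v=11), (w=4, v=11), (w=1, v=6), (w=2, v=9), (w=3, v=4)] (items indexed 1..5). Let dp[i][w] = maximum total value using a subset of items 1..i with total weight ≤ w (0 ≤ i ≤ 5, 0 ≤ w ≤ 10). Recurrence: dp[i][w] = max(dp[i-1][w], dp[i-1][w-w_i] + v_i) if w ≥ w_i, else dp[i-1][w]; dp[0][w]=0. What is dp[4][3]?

15

i\w   0   1   2   3   4   5   6   7   8   9  10
  0   0   0   0   0   0   0   0   0   0   0   0
  1   0   0   0   0   0  11  11  11  11  11  11
  2   0   0   0   0  11  11  11  11  11  22  22
  3   0   6   6   6  11  17  17  17  17  22  28
  4   0   6   9  15  15  17  20  26  26  26  28
  5   0   6   9  15  15  17  20  26  26  26  30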